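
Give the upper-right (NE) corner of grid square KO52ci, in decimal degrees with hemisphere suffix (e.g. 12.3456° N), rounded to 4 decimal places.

52.3750° N, 30.2500° E

Field K=10, O=14: +10·20° lon, +14·10° lat → SW at lon 20°, lat 50°.
Square 5, 2: +5·2° lon, +2·1° lat → SW at lon 30°, lat 52°.
Subsquare c=2, i=8: +2·0.0833333° lon, +8·0.0416667° lat → SW at lon 30.1667°, lat 52.3333°.
Cell spans 0.0833333° lon × 0.0416667° lat. NE corner is SW corner plus one full cell.
latitude 52.3750° N, longitude 30.2500° E.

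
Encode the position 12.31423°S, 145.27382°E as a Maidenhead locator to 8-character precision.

Shift to the Maidenhead origin (180°W, 90°S): lon 325.27382, lat 77.68577.
Field: 325.27382/20 → 16 → Q, 77.68577/10 → 7 → H; chars QH.
Square: 5.27382/2 → 2, 7.68577/1 → 7; chars 27.
Subsquare: 1.27382/0.0833333 → 15 → p, 0.68577/0.0416667 → 16 → q; chars pq.
Extended square: 0.02382/0.00833333 → 2, 0.01910/0.00416667 → 4; chars 24.

QH27pq24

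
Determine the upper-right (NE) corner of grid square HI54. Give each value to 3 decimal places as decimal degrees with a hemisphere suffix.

5.000° S, 28.000° W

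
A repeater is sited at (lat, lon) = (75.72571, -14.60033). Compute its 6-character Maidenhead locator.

IQ25qr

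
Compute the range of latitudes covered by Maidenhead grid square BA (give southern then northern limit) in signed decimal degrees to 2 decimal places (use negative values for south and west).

-90.00, -80.00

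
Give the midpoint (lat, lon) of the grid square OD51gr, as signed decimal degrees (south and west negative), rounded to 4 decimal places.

Field O=14, D=3: +14·20° lon, +3·10° lat → SW at lon 100°, lat -60°.
Square 5, 1: +5·2° lon, +1·1° lat → SW at lon 110°, lat -59°.
Subsquare g=6, r=17: +6·0.0833333° lon, +17·0.0416667° lat → SW at lon 110.5°, lat -58.2917°.
Cell spans 0.0833333° lon × 0.0416667° lat. Centre is SW corner plus half of each.
latitude -58.2708, longitude 110.5417.

-58.2708, 110.5417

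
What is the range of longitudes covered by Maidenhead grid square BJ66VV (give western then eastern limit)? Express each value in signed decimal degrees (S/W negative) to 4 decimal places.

-146.2500, -146.1667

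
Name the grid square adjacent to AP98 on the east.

BP08

Longitude square 9; +1 → 10, wraps to 0, carry into field.
Longitude field A = 0; +1 → 1 = B.
The latitude characters are unchanged.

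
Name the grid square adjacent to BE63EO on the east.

BE63fo

Longitude subsquare e = 4; +1 → 5 = f.
The latitude characters are unchanged.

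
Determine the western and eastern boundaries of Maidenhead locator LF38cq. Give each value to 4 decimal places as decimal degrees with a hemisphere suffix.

Field L=11, F=5: +11·20° lon, +5·10° lat → SW at lon 40°, lat -40°.
Square 3, 8: +3·2° lon, +8·1° lat → SW at lon 46°, lat -32°.
Subsquare c=2, q=16: +2·0.0833333° lon, +16·0.0416667° lat → SW at lon 46.1667°, lat -31.3333°.
Cell spans 0.0833333° lon × 0.0416667° lat.
west 46.1667° E, east 46.2500° E.

46.1667° E, 46.2500° E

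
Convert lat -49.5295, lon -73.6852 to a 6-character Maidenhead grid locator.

Offset from 180°W / 90°S: lon 106.3148°, lat 40.4705°.
Field (20°×10°, letters A–R): 106.3148/20 → 5 → F, 40.4705/10 → 4 → E; chars FE.
Square (2°×1°, digits 0–9): 6.3148/2 → 3, 0.4705/1 → 0; chars 30.
Subsquare (5′×2.5′, letters a–x): 0.3148/0.0833333 → 3 → d, 0.4705/0.0416667 → 11 → l; chars dl.

FE30dl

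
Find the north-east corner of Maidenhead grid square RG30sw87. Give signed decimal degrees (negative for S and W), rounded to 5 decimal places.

-29.05000, 167.57500

Field R=17, G=6: +17·20° lon, +6·10° lat → SW at lon 160°, lat -30°.
Square 3, 0: +3·2° lon, +0·1° lat → SW at lon 166°, lat -30°.
Subsquare s=18, w=22: +18·0.0833333° lon, +22·0.0416667° lat → SW at lon 167.5°, lat -29.0833°.
Extended square 8, 7: +8·0.00833333° lon, +7·0.00416667° lat → SW at lon 167.567°, lat -29.0542°.
Cell spans 0.00833333° lon × 0.00416667° lat. NE corner is SW corner plus one full cell.
latitude -29.05000, longitude 167.57500.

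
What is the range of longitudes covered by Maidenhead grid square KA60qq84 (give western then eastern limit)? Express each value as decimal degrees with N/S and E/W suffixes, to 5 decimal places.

Field K=10, A=0: +10·20° lon, +0·10° lat → SW at lon 20°, lat -90°.
Square 6, 0: +6·2° lon, +0·1° lat → SW at lon 32°, lat -90°.
Subsquare q=16, q=16: +16·0.0833333° lon, +16·0.0416667° lat → SW at lon 33.3333°, lat -89.3333°.
Extended square 8, 4: +8·0.00833333° lon, +4·0.00416667° lat → SW at lon 33.4°, lat -89.3167°.
Cell spans 0.00833333° lon × 0.00416667° lat.
west 33.40000° E, east 33.40833° E.

33.40000° E, 33.40833° E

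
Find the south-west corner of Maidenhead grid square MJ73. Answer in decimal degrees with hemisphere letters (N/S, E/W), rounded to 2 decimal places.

3.00° N, 74.00° E

Field M=12, J=9: +12·20° lon, +9·10° lat → SW at lon 60°, lat 0°.
Square 7, 3: +7·2° lon, +3·1° lat → SW at lon 74°, lat 3°.
latitude 3.00° N, longitude 74.00° E.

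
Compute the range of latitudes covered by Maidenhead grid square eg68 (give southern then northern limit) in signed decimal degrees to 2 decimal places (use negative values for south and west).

Field E=4, G=6: +4·20° lon, +6·10° lat → SW at lon -100°, lat -30°.
Square 6, 8: +6·2° lon, +8·1° lat → SW at lon -88°, lat -22°.
Cell spans 2° lon × 1° lat.
south -22.00, north -21.00.

-22.00, -21.00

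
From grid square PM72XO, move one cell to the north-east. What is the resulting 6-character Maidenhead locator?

PM82ap

Longitude subsquare x = 23; +1 → 24, wraps to 0 = a, carry into square.
Longitude square 7; +1 → 8.
Latitude subsquare o = 14; +1 → 15 = p.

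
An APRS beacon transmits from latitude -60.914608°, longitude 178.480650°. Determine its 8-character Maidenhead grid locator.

RC99fc70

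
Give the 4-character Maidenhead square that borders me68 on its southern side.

ME67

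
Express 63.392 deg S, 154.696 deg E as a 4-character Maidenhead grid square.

QC76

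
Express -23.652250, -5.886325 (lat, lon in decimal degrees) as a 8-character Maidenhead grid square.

IG76bi33

Shift to the Maidenhead origin (180°W, 90°S): lon 174.11368, lat 66.34775.
Field: 174.11368/20 → 8 → I, 66.34775/10 → 6 → G; chars IG.
Square: 14.11368/2 → 7, 6.34775/1 → 6; chars 76.
Subsquare: 0.11368/0.0833333 → 1 → b, 0.34775/0.0416667 → 8 → i; chars bi.
Extended square: 0.03034/0.00833333 → 3, 0.01442/0.00416667 → 3; chars 33.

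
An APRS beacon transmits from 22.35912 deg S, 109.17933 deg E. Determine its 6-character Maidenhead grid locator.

OG47op

Shift to the Maidenhead origin (180°W, 90°S): lon 289.1793, lat 67.6409.
Field: 289.1793/20 → 14 → O, 67.6409/10 → 6 → G; chars OG.
Square: 9.1793/2 → 4, 7.6409/1 → 7; chars 47.
Subsquare: 1.1793/0.0833333 → 14 → o, 0.6409/0.0416667 → 15 → p; chars op.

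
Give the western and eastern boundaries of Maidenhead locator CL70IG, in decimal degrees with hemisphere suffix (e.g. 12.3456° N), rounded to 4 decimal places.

Field C=2, L=11: +2·20° lon, +11·10° lat → SW at lon -140°, lat 20°.
Square 7, 0: +7·2° lon, +0·1° lat → SW at lon -126°, lat 20°.
Subsquare i=8, g=6: +8·0.0833333° lon, +6·0.0416667° lat → SW at lon -125.333°, lat 20.25°.
Cell spans 0.0833333° lon × 0.0416667° lat.
west 125.3333° W, east 125.2500° W.

125.3333° W, 125.2500° W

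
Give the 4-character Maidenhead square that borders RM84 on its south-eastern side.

RM93

Longitude square 8; +1 → 9.
Latitude square 4; −1 → 3.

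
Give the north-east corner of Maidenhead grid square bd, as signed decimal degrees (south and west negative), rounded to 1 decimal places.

Field B=1, D=3: +1·20° lon, +3·10° lat → SW at lon -160°, lat -60°.
Cell spans 20° lon × 10° lat. NE corner is SW corner plus one full cell.
latitude -50.0, longitude -140.0.

-50.0, -140.0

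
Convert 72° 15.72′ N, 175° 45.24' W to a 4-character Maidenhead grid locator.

AQ22

Offset from 180°W / 90°S: lon 4.25°, lat 162.26°.
Field: 4.25/20 → 0 → A, 162.26/10 → 16 → Q; chars AQ.
Square: 4.25/2 → 2, 2.26/1 → 2; chars 22.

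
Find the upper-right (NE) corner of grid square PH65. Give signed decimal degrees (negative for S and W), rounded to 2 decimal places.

-14.00, 134.00

Field P=15, H=7: +15·20° lon, +7·10° lat → SW at lon 120°, lat -20°.
Square 6, 5: +6·2° lon, +5·1° lat → SW at lon 132°, lat -15°.
Cell spans 2° lon × 1° lat. NE corner is SW corner plus one full cell.
latitude -14.00, longitude 134.00.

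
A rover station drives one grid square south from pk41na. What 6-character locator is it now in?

PK40nx

Latitude subsquare a = 0; −1 → -1, wraps to 23 = x, carry into square.
Latitude square 1; −1 → 0.
The longitude characters are unchanged.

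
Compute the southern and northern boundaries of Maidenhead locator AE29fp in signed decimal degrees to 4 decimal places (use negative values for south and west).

Field A=0, E=4: +0·20° lon, +4·10° lat → SW at lon -180°, lat -50°.
Square 2, 9: +2·2° lon, +9·1° lat → SW at lon -176°, lat -41°.
Subsquare f=5, p=15: +5·0.0833333° lon, +15·0.0416667° lat → SW at lon -175.583°, lat -40.375°.
Cell spans 0.0833333° lon × 0.0416667° lat.
south -40.3750, north -40.3333.

-40.3750, -40.3333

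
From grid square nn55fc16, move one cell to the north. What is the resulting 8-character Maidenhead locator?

NN55fc17

Latitude extended square 6; +1 → 7.
The longitude characters are unchanged.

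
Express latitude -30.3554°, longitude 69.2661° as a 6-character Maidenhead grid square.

MF49pp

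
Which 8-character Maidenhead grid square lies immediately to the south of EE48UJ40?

EE48ui49

Latitude extended square 0; −1 → -1, wraps to 9, carry into subsquare.
Latitude subsquare j = 9; −1 → 8 = i.
The longitude characters are unchanged.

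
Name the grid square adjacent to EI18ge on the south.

EI18gd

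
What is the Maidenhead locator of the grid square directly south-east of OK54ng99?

OK54og08

Longitude extended square 9; +1 → 10, wraps to 0, carry into subsquare.
Longitude subsquare n = 13; +1 → 14 = o.
Latitude extended square 9; −1 → 8.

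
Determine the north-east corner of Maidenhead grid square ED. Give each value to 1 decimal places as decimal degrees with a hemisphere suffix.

50.0° S, 80.0° W

Field E=4, D=3: +4·20° lon, +3·10° lat → SW at lon -100°, lat -60°.
Cell spans 20° lon × 10° lat. NE corner is SW corner plus one full cell.
latitude 50.0° S, longitude 80.0° W.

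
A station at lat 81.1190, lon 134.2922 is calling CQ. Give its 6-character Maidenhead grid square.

PR71dc

Add 180° to longitude and 90° to latitude: 314.2922, 171.1190.
Field (20°×10°, letters A–R): lon ⌊314.2922/20⌋ = 15 → P; lat ⌊171.1190/10⌋ = 17 → R.
Square (2°×1°, digits 0–9): lon ⌊14.2922/2⌋ = 7; lat ⌊1.1190/1⌋ = 1.
Subsquare (5′×2.5′, letters a–x): lon ⌊0.2922/0.0833333⌋ = 3 → d; lat ⌊0.1190/0.0416667⌋ = 2 → c.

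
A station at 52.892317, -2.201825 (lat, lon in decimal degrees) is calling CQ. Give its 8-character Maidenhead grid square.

Offset from 180°W / 90°S: lon 177.79817°, lat 142.89232°.
Field: 177.79817/20 → 8 → I, 142.89232/10 → 14 → O; chars IO.
Square: 17.79817/2 → 8, 2.89232/1 → 2; chars 82.
Subsquare: 1.79817/0.0833333 → 21 → v, 0.89232/0.0416667 → 21 → v; chars vv.
Extended square: 0.04817/0.00833333 → 5, 0.01732/0.00416667 → 4; chars 54.

IO82vv54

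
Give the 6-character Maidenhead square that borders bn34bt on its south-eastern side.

Longitude subsquare b = 1; +1 → 2 = c.
Latitude subsquare t = 19; −1 → 18 = s.

BN34cs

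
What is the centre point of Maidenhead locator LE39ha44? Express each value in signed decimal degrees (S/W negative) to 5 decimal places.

Field L=11, E=4: +11·20° lon, +4·10° lat → SW at lon 40°, lat -50°.
Square 3, 9: +3·2° lon, +9·1° lat → SW at lon 46°, lat -41°.
Subsquare h=7, a=0: +7·0.0833333° lon, +0·0.0416667° lat → SW at lon 46.5833°, lat -41°.
Extended square 4, 4: +4·0.00833333° lon, +4·0.00416667° lat → SW at lon 46.6167°, lat -40.9833°.
Cell spans 0.00833333° lon × 0.00416667° lat. Centre is SW corner plus half of each.
latitude -40.98125, longitude 46.62083.

-40.98125, 46.62083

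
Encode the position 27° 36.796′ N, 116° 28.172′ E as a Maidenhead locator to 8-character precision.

OL87fo67

Offset from 180°W / 90°S: lon 296.46953°, lat 117.61327°.
Field: 296.46953/20 → 14 → O, 117.61327/10 → 11 → L; chars OL.
Square: 16.46953/2 → 8, 7.61327/1 → 7; chars 87.
Subsquare: 0.46953/0.0833333 → 5 → f, 0.61327/0.0416667 → 14 → o; chars fo.
Extended square: 0.05287/0.00833333 → 6, 0.02993/0.00416667 → 7; chars 67.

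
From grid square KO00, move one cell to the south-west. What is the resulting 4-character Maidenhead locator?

Longitude square 0; −1 → -1, wraps to 9, carry into field.
Longitude field K = 10; −1 → 9 = J.
Latitude square 0; −1 → -1, wraps to 9, carry into field.
Latitude field O = 14; −1 → 13 = N.

JN99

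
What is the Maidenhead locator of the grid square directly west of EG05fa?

EG05ea

Longitude subsquare f = 5; −1 → 4 = e.
The latitude characters are unchanged.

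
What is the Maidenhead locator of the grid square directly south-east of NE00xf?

NE10ae

Longitude subsquare x = 23; +1 → 24, wraps to 0 = a, carry into square.
Longitude square 0; +1 → 1.
Latitude subsquare f = 5; −1 → 4 = e.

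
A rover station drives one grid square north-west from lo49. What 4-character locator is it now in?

LP30

Longitude square 4; −1 → 3.
Latitude square 9; +1 → 10, wraps to 0, carry into field.
Latitude field O = 14; +1 → 15 = P.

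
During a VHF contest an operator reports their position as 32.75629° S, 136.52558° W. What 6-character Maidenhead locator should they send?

Add 180° to longitude and 90° to latitude: 43.4744, 57.2437.
Field: 43.4744/20 → 2 → C, 57.2437/10 → 5 → F; chars CF.
Square: 3.4744/2 → 1, 7.2437/1 → 7; chars 17.
Subsquare: 1.4744/0.0833333 → 17 → r, 0.2437/0.0416667 → 5 → f; chars rf.

CF17rf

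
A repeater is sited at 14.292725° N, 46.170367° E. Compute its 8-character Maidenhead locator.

Shift to the Maidenhead origin (180°W, 90°S): lon 226.17037, lat 104.29273.
Field: lon ⌊226.17037/20⌋ = 11 → L; lat ⌊104.29273/10⌋ = 10 → K.
Square: lon ⌊6.17037/2⌋ = 3; lat ⌊4.29273/1⌋ = 4.
Subsquare: lon ⌊0.17037/0.0833333⌋ = 2 → c; lat ⌊0.29273/0.0416667⌋ = 7 → h.
Extended square: lon ⌊0.00370/0.00833333⌋ = 0; lat ⌊0.00106/0.00416667⌋ = 0.

LK34ch00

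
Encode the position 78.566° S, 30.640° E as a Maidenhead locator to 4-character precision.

Add 180° to longitude and 90° to latitude: 210.64, 11.43.
Field (20°×10°, letters A–R): lon ⌊210.64/20⌋ = 10 → K; lat ⌊11.43/10⌋ = 1 → B.
Square (2°×1°, digits 0–9): lon ⌊10.64/2⌋ = 5; lat ⌊1.43/1⌋ = 1.

KB51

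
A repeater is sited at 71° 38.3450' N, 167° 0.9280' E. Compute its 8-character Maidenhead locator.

Add 180° to longitude and 90° to latitude: 347.01547, 161.63908.
Field: 347.01547/20 → 17 → R, 161.63908/10 → 16 → Q; chars RQ.
Square: 7.01547/2 → 3, 1.63908/1 → 1; chars 31.
Subsquare: 1.01547/0.0833333 → 12 → m, 0.63908/0.0416667 → 15 → p; chars mp.
Extended square: 0.01547/0.00833333 → 1, 0.01408/0.00416667 → 3; chars 13.

RQ31mp13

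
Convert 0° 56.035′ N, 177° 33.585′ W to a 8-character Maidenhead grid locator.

AJ10fw24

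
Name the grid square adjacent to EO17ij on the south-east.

EO17ji

Longitude subsquare i = 8; +1 → 9 = j.
Latitude subsquare j = 9; −1 → 8 = i.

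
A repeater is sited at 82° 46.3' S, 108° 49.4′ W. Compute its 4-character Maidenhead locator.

Add 180° to longitude and 90° to latitude: 71.18, 7.23.
Field: 71.18/20 → 3 → D, 7.23/10 → 0 → A; chars DA.
Square: 11.18/2 → 5, 7.23/1 → 7; chars 57.

DA57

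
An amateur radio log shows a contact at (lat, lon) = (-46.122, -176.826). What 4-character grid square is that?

Add 180° to longitude and 90° to latitude: 3.17, 43.88.
Field: 3.17/20 → 0 → A, 43.88/10 → 4 → E; chars AE.
Square: 3.17/2 → 1, 3.88/1 → 3; chars 13.

AE13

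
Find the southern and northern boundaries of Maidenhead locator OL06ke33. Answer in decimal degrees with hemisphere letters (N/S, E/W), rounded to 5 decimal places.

Field O=14, L=11: +14·20° lon, +11·10° lat → SW at lon 100°, lat 20°.
Square 0, 6: +0·2° lon, +6·1° lat → SW at lon 100°, lat 26°.
Subsquare k=10, e=4: +10·0.0833333° lon, +4·0.0416667° lat → SW at lon 100.833°, lat 26.1667°.
Extended square 3, 3: +3·0.00833333° lon, +3·0.00416667° lat → SW at lon 100.858°, lat 26.1792°.
Cell spans 0.00833333° lon × 0.00416667° lat.
south 26.17917° N, north 26.18333° N.

26.17917° N, 26.18333° N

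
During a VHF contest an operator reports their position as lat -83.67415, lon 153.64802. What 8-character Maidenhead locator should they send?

QA66th78

Offset from 180°W / 90°S: lon 333.64802°, lat 6.32585°.
Field: 333.64802/20 → 16 → Q, 6.32585/10 → 0 → A; chars QA.
Square: 13.64802/2 → 6, 6.32585/1 → 6; chars 66.
Subsquare: 1.64802/0.0833333 → 19 → t, 0.32585/0.0416667 → 7 → h; chars th.
Extended square: 0.06469/0.00833333 → 7, 0.03418/0.00416667 → 8; chars 78.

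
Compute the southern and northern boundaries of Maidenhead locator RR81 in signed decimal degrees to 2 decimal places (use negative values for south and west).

Field R=17, R=17: +17·20° lon, +17·10° lat → SW at lon 160°, lat 80°.
Square 8, 1: +8·2° lon, +1·1° lat → SW at lon 176°, lat 81°.
Cell spans 2° lon × 1° lat.
south 81.00, north 82.00.

81.00, 82.00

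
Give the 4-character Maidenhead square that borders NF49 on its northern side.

NG40

Latitude square 9; +1 → 10, wraps to 0, carry into field.
Latitude field F = 5; +1 → 6 = G.
The longitude characters are unchanged.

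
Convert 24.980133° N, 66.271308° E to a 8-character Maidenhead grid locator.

ML34dx25

Shift to the Maidenhead origin (180°W, 90°S): lon 246.27131, lat 114.98013.
Field (20°×10°, letters A–R): 246.27131/20 → 12 → M, 114.98013/10 → 11 → L; chars ML.
Square (2°×1°, digits 0–9): 6.27131/2 → 3, 4.98013/1 → 4; chars 34.
Subsquare (5′×2.5′, letters a–x): 0.27131/0.0833333 → 3 → d, 0.98013/0.0416667 → 23 → x; chars dx.
Extended square (30″×15″, digits 0–9): 0.02131/0.00833333 → 2, 0.02180/0.00416667 → 5; chars 25.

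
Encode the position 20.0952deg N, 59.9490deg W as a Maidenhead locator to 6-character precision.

GL00ac

Offset from 180°W / 90°S: lon 120.0510°, lat 110.0952°.
Field: 120.0510/20 → 6 → G, 110.0952/10 → 11 → L; chars GL.
Square: 0.0510/2 → 0, 0.0952/1 → 0; chars 00.
Subsquare: 0.0510/0.0833333 → 0 → a, 0.0952/0.0416667 → 2 → c; chars ac.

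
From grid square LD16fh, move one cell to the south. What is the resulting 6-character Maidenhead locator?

LD16fg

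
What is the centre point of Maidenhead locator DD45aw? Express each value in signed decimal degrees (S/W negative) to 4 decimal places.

-54.0625, -111.9583

Field D=3, D=3: +3·20° lon, +3·10° lat → SW at lon -120°, lat -60°.
Square 4, 5: +4·2° lon, +5·1° lat → SW at lon -112°, lat -55°.
Subsquare a=0, w=22: +0·0.0833333° lon, +22·0.0416667° lat → SW at lon -112°, lat -54.0833°.
Cell spans 0.0833333° lon × 0.0416667° lat. Centre is SW corner plus half of each.
latitude -54.0625, longitude -111.9583.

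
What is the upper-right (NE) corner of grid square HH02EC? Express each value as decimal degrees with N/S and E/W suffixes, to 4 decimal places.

17.8750° S, 39.5833° W

Field H=7, H=7: +7·20° lon, +7·10° lat → SW at lon -40°, lat -20°.
Square 0, 2: +0·2° lon, +2·1° lat → SW at lon -40°, lat -18°.
Subsquare e=4, c=2: +4·0.0833333° lon, +2·0.0416667° lat → SW at lon -39.6667°, lat -17.9167°.
Cell spans 0.0833333° lon × 0.0416667° lat. NE corner is SW corner plus one full cell.
latitude 17.8750° S, longitude 39.5833° W.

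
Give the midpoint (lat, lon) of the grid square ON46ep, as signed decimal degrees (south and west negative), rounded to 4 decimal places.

46.6458, 108.3750

Field O=14, N=13: +14·20° lon, +13·10° lat → SW at lon 100°, lat 40°.
Square 4, 6: +4·2° lon, +6·1° lat → SW at lon 108°, lat 46°.
Subsquare e=4, p=15: +4·0.0833333° lon, +15·0.0416667° lat → SW at lon 108.333°, lat 46.625°.
Cell spans 0.0833333° lon × 0.0416667° lat. Centre is SW corner plus half of each.
latitude 46.6458, longitude 108.3750.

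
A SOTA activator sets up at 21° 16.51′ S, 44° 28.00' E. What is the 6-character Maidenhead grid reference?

LG28fr

Add 180° to longitude and 90° to latitude: 224.4667, 68.7248.
Field: lon ⌊224.4667/20⌋ = 11 → L; lat ⌊68.7248/10⌋ = 6 → G.
Square: lon ⌊4.4667/2⌋ = 2; lat ⌊8.7248/1⌋ = 8.
Subsquare: lon ⌊0.4667/0.0833333⌋ = 5 → f; lat ⌊0.7248/0.0416667⌋ = 17 → r.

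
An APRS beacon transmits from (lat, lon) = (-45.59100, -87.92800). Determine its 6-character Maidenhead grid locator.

EE64aj

Add 180° to longitude and 90° to latitude: 92.0720, 44.4090.
Field (20°×10°, letters A–R): 92.0720/20 → 4 → E, 44.4090/10 → 4 → E; chars EE.
Square (2°×1°, digits 0–9): 12.0720/2 → 6, 4.4090/1 → 4; chars 64.
Subsquare (5′×2.5′, letters a–x): 0.0720/0.0833333 → 0 → a, 0.4090/0.0416667 → 9 → j; chars aj.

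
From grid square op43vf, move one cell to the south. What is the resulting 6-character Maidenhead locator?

OP43ve

Latitude subsquare f = 5; −1 → 4 = e.
The longitude characters are unchanged.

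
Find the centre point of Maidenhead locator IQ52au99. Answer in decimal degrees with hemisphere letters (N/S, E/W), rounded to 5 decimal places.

Field I=8, Q=16: +8·20° lon, +16·10° lat → SW at lon -20°, lat 70°.
Square 5, 2: +5·2° lon, +2·1° lat → SW at lon -10°, lat 72°.
Subsquare a=0, u=20: +0·0.0833333° lon, +20·0.0416667° lat → SW at lon -10°, lat 72.8333°.
Extended square 9, 9: +9·0.00833333° lon, +9·0.00416667° lat → SW at lon -9.925°, lat 72.8708°.
Cell spans 0.00833333° lon × 0.00416667° lat. Centre is SW corner plus half of each.
latitude 72.87292° N, longitude 9.92083° W.

72.87292° N, 9.92083° W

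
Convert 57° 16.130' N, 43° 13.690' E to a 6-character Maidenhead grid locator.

LO17og

Shift to the Maidenhead origin (180°W, 90°S): lon 223.2282, lat 147.2688.
Field: 223.2282/20 → 11 → L, 147.2688/10 → 14 → O; chars LO.
Square: 3.2282/2 → 1, 7.2688/1 → 7; chars 17.
Subsquare: 1.2282/0.0833333 → 14 → o, 0.2688/0.0416667 → 6 → g; chars og.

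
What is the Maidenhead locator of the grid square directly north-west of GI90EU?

GI90dv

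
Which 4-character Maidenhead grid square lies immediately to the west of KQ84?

Longitude square 8; −1 → 7.
The latitude characters are unchanged.

KQ74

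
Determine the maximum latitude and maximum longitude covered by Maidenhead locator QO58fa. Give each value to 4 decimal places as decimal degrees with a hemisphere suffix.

58.0417° N, 150.5000° E

Field Q=16, O=14: +16·20° lon, +14·10° lat → SW at lon 140°, lat 50°.
Square 5, 8: +5·2° lon, +8·1° lat → SW at lon 150°, lat 58°.
Subsquare f=5, a=0: +5·0.0833333° lon, +0·0.0416667° lat → SW at lon 150.417°, lat 58°.
Cell spans 0.0833333° lon × 0.0416667° lat. NE corner is SW corner plus one full cell.
latitude 58.0417° N, longitude 150.5000° E.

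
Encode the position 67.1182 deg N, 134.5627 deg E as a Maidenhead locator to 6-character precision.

Shift to the Maidenhead origin (180°W, 90°S): lon 314.5627, lat 157.1182.
Field (20°×10°, letters A–R): lon ⌊314.5627/20⌋ = 15 → P; lat ⌊157.1182/10⌋ = 15 → P.
Square (2°×1°, digits 0–9): lon ⌊14.5627/2⌋ = 7; lat ⌊7.1182/1⌋ = 7.
Subsquare (5′×2.5′, letters a–x): lon ⌊0.5627/0.0833333⌋ = 6 → g; lat ⌊0.1182/0.0416667⌋ = 2 → c.

PP77gc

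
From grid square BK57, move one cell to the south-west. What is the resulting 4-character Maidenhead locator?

BK46

Longitude square 5; −1 → 4.
Latitude square 7; −1 → 6.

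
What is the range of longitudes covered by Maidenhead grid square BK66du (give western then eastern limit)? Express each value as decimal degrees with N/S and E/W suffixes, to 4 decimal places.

Field B=1, K=10: +1·20° lon, +10·10° lat → SW at lon -160°, lat 10°.
Square 6, 6: +6·2° lon, +6·1° lat → SW at lon -148°, lat 16°.
Subsquare d=3, u=20: +3·0.0833333° lon, +20·0.0416667° lat → SW at lon -147.75°, lat 16.8333°.
Cell spans 0.0833333° lon × 0.0416667° lat.
west 147.7500° W, east 147.6667° W.

147.7500° W, 147.6667° W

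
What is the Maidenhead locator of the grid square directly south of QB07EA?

QB06ex

Latitude subsquare a = 0; −1 → -1, wraps to 23 = x, carry into square.
Latitude square 7; −1 → 6.
The longitude characters are unchanged.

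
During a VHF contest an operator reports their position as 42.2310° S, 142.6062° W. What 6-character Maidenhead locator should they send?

Add 180° to longitude and 90° to latitude: 37.3938, 47.7690.
Field: lon ⌊37.3938/20⌋ = 1 → B; lat ⌊47.7690/10⌋ = 4 → E.
Square: lon ⌊17.3938/2⌋ = 8; lat ⌊7.7690/1⌋ = 7.
Subsquare: lon ⌊1.3938/0.0833333⌋ = 16 → q; lat ⌊0.7690/0.0416667⌋ = 18 → s.

BE87qs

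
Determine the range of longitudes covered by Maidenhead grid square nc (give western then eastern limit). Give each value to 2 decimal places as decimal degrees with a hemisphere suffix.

Field N=13, C=2: +13·20° lon, +2·10° lat → SW at lon 80°, lat -70°.
Cell spans 20° lon × 10° lat.
west 80.00° E, east 100.00° E.

80.00° E, 100.00° E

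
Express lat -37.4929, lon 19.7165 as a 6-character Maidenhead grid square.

JF92um

Offset from 180°W / 90°S: lon 199.7165°, lat 52.5071°.
Field: 199.7165/20 → 9 → J, 52.5071/10 → 5 → F; chars JF.
Square: 19.7165/2 → 9, 2.5071/1 → 2; chars 92.
Subsquare: 1.7165/0.0833333 → 20 → u, 0.5071/0.0416667 → 12 → m; chars um.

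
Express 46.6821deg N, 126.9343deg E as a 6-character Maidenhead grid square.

Shift to the Maidenhead origin (180°W, 90°S): lon 306.9343, lat 136.6821.
Field: 306.9343/20 → 15 → P, 136.6821/10 → 13 → N; chars PN.
Square: 6.9343/2 → 3, 6.6821/1 → 6; chars 36.
Subsquare: 0.9343/0.0833333 → 11 → l, 0.6821/0.0416667 → 16 → q; chars lq.

PN36lq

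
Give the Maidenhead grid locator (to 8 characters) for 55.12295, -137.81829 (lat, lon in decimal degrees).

CO15cc19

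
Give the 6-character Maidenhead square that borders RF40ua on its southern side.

RE49ux

Latitude subsquare a = 0; −1 → -1, wraps to 23 = x, carry into square.
Latitude square 0; −1 → -1, wraps to 9, carry into field.
Latitude field F = 5; −1 → 4 = E.
The longitude characters are unchanged.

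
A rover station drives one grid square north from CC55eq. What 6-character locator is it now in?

CC55er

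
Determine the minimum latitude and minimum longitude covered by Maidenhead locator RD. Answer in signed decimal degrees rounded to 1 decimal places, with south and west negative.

Field R=17, D=3: +17·20° lon, +3·10° lat → SW at lon 160°, lat -60°.
latitude -60.0, longitude 160.0.

-60.0, 160.0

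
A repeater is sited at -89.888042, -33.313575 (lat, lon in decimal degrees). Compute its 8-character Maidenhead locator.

Offset from 180°W / 90°S: lon 146.68642°, lat 0.11196°.
Field: lon ⌊146.68642/20⌋ = 7 → H; lat ⌊0.11196/10⌋ = 0 → A.
Square: lon ⌊6.68642/2⌋ = 3; lat ⌊0.11196/1⌋ = 0.
Subsquare: lon ⌊0.68642/0.0833333⌋ = 8 → i; lat ⌊0.11196/0.0416667⌋ = 2 → c.
Extended square: lon ⌊0.01976/0.00833333⌋ = 2; lat ⌊0.02862/0.00416667⌋ = 6.

HA30ic26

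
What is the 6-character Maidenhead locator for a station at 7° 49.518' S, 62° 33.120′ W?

Add 180° to longitude and 90° to latitude: 117.4480, 82.1747.
Field: lon ⌊117.4480/20⌋ = 5 → F; lat ⌊82.1747/10⌋ = 8 → I.
Square: lon ⌊17.4480/2⌋ = 8; lat ⌊2.1747/1⌋ = 2.
Subsquare: lon ⌊1.4480/0.0833333⌋ = 17 → r; lat ⌊0.1747/0.0416667⌋ = 4 → e.

FI82re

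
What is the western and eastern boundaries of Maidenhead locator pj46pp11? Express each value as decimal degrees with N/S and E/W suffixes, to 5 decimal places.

129.25833° E, 129.26667° E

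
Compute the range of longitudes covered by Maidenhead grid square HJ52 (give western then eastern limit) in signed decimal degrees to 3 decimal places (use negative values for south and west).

-30.000, -28.000

Field H=7, J=9: +7·20° lon, +9·10° lat → SW at lon -40°, lat 0°.
Square 5, 2: +5·2° lon, +2·1° lat → SW at lon -30°, lat 2°.
Cell spans 2° lon × 1° lat.
west -30.000, east -28.000.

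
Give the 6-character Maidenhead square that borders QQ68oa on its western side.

Longitude subsquare o = 14; −1 → 13 = n.
The latitude characters are unchanged.

QQ68na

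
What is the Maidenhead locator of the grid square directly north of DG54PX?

Latitude subsquare x = 23; +1 → 24, wraps to 0 = a, carry into square.
Latitude square 4; +1 → 5.
The longitude characters are unchanged.

DG55pa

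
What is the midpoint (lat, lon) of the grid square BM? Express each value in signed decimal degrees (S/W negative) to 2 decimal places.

35.00, -150.00

Field B=1, M=12: +1·20° lon, +12·10° lat → SW at lon -160°, lat 30°.
Cell spans 20° lon × 10° lat. Centre is SW corner plus half of each.
latitude 35.00, longitude -150.00.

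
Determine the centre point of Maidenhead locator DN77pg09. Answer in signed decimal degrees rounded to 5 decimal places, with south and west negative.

47.28958, -104.74583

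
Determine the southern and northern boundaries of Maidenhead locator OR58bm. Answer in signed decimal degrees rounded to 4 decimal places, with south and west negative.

88.5000, 88.5417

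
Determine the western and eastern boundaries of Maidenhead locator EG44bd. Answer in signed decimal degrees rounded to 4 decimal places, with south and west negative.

-91.9167, -91.8333

Field E=4, G=6: +4·20° lon, +6·10° lat → SW at lon -100°, lat -30°.
Square 4, 4: +4·2° lon, +4·1° lat → SW at lon -92°, lat -26°.
Subsquare b=1, d=3: +1·0.0833333° lon, +3·0.0416667° lat → SW at lon -91.9167°, lat -25.875°.
Cell spans 0.0833333° lon × 0.0416667° lat.
west -91.9167, east -91.8333.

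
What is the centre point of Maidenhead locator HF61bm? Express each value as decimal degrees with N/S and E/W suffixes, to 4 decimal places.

Field H=7, F=5: +7·20° lon, +5·10° lat → SW at lon -40°, lat -40°.
Square 6, 1: +6·2° lon, +1·1° lat → SW at lon -28°, lat -39°.
Subsquare b=1, m=12: +1·0.0833333° lon, +12·0.0416667° lat → SW at lon -27.9167°, lat -38.5°.
Cell spans 0.0833333° lon × 0.0416667° lat. Centre is SW corner plus half of each.
latitude 38.4792° S, longitude 27.8750° W.

38.4792° S, 27.8750° W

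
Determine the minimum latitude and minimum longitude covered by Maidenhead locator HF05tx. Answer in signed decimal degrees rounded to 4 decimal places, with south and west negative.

Field H=7, F=5: +7·20° lon, +5·10° lat → SW at lon -40°, lat -40°.
Square 0, 5: +0·2° lon, +5·1° lat → SW at lon -40°, lat -35°.
Subsquare t=19, x=23: +19·0.0833333° lon, +23·0.0416667° lat → SW at lon -38.4167°, lat -34.0417°.
latitude -34.0417, longitude -38.4167.

-34.0417, -38.4167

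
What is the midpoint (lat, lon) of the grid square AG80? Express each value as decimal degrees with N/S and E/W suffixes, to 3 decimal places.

29.500° S, 163.000° W

Field A=0, G=6: +0·20° lon, +6·10° lat → SW at lon -180°, lat -30°.
Square 8, 0: +8·2° lon, +0·1° lat → SW at lon -164°, lat -30°.
Cell spans 2° lon × 1° lat. Centre is SW corner plus half of each.
latitude 29.500° S, longitude 163.000° W.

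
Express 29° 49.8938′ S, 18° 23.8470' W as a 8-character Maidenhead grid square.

Add 180° to longitude and 90° to latitude: 161.60255, 60.16844.
Field (20°×10°, letters A–R): lon ⌊161.60255/20⌋ = 8 → I; lat ⌊60.16844/10⌋ = 6 → G.
Square (2°×1°, digits 0–9): lon ⌊1.60255/2⌋ = 0; lat ⌊0.16844/1⌋ = 0.
Subsquare (5′×2.5′, letters a–x): lon ⌊1.60255/0.0833333⌋ = 19 → t; lat ⌊0.16844/0.0416667⌋ = 4 → e.
Extended square (30″×15″, digits 0–9): lon ⌊0.01922/0.00833333⌋ = 2; lat ⌊0.00177/0.00416667⌋ = 0.

IG00te20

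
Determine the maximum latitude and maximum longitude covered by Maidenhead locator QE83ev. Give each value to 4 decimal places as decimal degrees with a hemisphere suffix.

46.0833° S, 156.4167° E

Field Q=16, E=4: +16·20° lon, +4·10° lat → SW at lon 140°, lat -50°.
Square 8, 3: +8·2° lon, +3·1° lat → SW at lon 156°, lat -47°.
Subsquare e=4, v=21: +4·0.0833333° lon, +21·0.0416667° lat → SW at lon 156.333°, lat -46.125°.
Cell spans 0.0833333° lon × 0.0416667° lat. NE corner is SW corner plus one full cell.
latitude 46.0833° S, longitude 156.4167° E.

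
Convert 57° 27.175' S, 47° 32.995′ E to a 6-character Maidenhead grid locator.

LD32sn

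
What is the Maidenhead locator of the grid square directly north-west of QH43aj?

QH33xk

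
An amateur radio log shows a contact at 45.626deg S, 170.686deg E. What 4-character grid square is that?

Offset from 180°W / 90°S: lon 350.69°, lat 44.37°.
Field: lon ⌊350.69/20⌋ = 17 → R; lat ⌊44.37/10⌋ = 4 → E.
Square: lon ⌊10.69/2⌋ = 5; lat ⌊4.37/1⌋ = 4.

RE54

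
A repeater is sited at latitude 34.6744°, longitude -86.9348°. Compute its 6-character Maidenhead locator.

Add 180° to longitude and 90° to latitude: 93.0652, 124.6744.
Field (20°×10°, letters A–R): lon ⌊93.0652/20⌋ = 4 → E; lat ⌊124.6744/10⌋ = 12 → M.
Square (2°×1°, digits 0–9): lon ⌊13.0652/2⌋ = 6; lat ⌊4.6744/1⌋ = 4.
Subsquare (5′×2.5′, letters a–x): lon ⌊1.0652/0.0833333⌋ = 12 → m; lat ⌊0.6744/0.0416667⌋ = 16 → q.

EM64mq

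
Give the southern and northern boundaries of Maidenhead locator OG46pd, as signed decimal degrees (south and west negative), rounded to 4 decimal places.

-23.8750, -23.8333

Field O=14, G=6: +14·20° lon, +6·10° lat → SW at lon 100°, lat -30°.
Square 4, 6: +4·2° lon, +6·1° lat → SW at lon 108°, lat -24°.
Subsquare p=15, d=3: +15·0.0833333° lon, +3·0.0416667° lat → SW at lon 109.25°, lat -23.875°.
Cell spans 0.0833333° lon × 0.0416667° lat.
south -23.8750, north -23.8333.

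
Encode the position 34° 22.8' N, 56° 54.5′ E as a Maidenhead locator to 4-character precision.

Add 180° to longitude and 90° to latitude: 236.91, 124.38.
Field (20°×10°, letters A–R): 236.91/20 → 11 → L, 124.38/10 → 12 → M; chars LM.
Square (2°×1°, digits 0–9): 16.91/2 → 8, 4.38/1 → 4; chars 84.

LM84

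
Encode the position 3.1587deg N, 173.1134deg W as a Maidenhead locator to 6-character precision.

Shift to the Maidenhead origin (180°W, 90°S): lon 6.8866, lat 93.1587.
Field (20°×10°, letters A–R): lon ⌊6.8866/20⌋ = 0 → A; lat ⌊93.1587/10⌋ = 9 → J.
Square (2°×1°, digits 0–9): lon ⌊6.8866/2⌋ = 3; lat ⌊3.1587/1⌋ = 3.
Subsquare (5′×2.5′, letters a–x): lon ⌊0.8866/0.0833333⌋ = 10 → k; lat ⌊0.1587/0.0416667⌋ = 3 → d.

AJ33kd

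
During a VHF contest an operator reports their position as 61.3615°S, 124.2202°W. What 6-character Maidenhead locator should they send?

Shift to the Maidenhead origin (180°W, 90°S): lon 55.7798, lat 28.6385.
Field (20°×10°, letters A–R): 55.7798/20 → 2 → C, 28.6385/10 → 2 → C; chars CC.
Square (2°×1°, digits 0–9): 15.7798/2 → 7, 8.6385/1 → 8; chars 78.
Subsquare (5′×2.5′, letters a–x): 1.7798/0.0833333 → 21 → v, 0.6385/0.0416667 → 15 → p; chars vp.

CC78vp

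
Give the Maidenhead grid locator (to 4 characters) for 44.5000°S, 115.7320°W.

Add 180° to longitude and 90° to latitude: 64.27, 45.50.
Field: lon ⌊64.27/20⌋ = 3 → D; lat ⌊45.50/10⌋ = 4 → E.
Square: lon ⌊4.27/2⌋ = 2; lat ⌊5.50/1⌋ = 5.

DE25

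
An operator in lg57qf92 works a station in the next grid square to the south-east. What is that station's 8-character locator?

LG57rf01

Longitude extended square 9; +1 → 10, wraps to 0, carry into subsquare.
Longitude subsquare q = 16; +1 → 17 = r.
Latitude extended square 2; −1 → 1.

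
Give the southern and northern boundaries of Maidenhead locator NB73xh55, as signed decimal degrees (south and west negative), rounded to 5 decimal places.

-76.68750, -76.68333

Field N=13, B=1: +13·20° lon, +1·10° lat → SW at lon 80°, lat -80°.
Square 7, 3: +7·2° lon, +3·1° lat → SW at lon 94°, lat -77°.
Subsquare x=23, h=7: +23·0.0833333° lon, +7·0.0416667° lat → SW at lon 95.9167°, lat -76.7083°.
Extended square 5, 5: +5·0.00833333° lon, +5·0.00416667° lat → SW at lon 95.9583°, lat -76.6875°.
Cell spans 0.00833333° lon × 0.00416667° lat.
south -76.68750, north -76.68333.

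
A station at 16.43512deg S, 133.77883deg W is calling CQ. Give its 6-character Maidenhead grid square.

Add 180° to longitude and 90° to latitude: 46.2212, 73.5649.
Field (20°×10°, letters A–R): 46.2212/20 → 2 → C, 73.5649/10 → 7 → H; chars CH.
Square (2°×1°, digits 0–9): 6.2212/2 → 3, 3.5649/1 → 3; chars 33.
Subsquare (5′×2.5′, letters a–x): 0.2212/0.0833333 → 2 → c, 0.5649/0.0416667 → 13 → n; chars cn.

CH33cn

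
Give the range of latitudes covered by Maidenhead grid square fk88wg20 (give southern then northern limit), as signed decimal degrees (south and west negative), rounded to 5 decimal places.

Field F=5, K=10: +5·20° lon, +10·10° lat → SW at lon -80°, lat 10°.
Square 8, 8: +8·2° lon, +8·1° lat → SW at lon -64°, lat 18°.
Subsquare w=22, g=6: +22·0.0833333° lon, +6·0.0416667° lat → SW at lon -62.1667°, lat 18.25°.
Extended square 2, 0: +2·0.00833333° lon, +0·0.00416667° lat → SW at lon -62.15°, lat 18.25°.
Cell spans 0.00833333° lon × 0.00416667° lat.
south 18.25000, north 18.25417.

18.25000, 18.25417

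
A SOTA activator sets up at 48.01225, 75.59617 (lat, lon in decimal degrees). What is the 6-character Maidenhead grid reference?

MN78ta

Shift to the Maidenhead origin (180°W, 90°S): lon 255.5962, lat 138.0122.
Field: lon ⌊255.5962/20⌋ = 12 → M; lat ⌊138.0122/10⌋ = 13 → N.
Square: lon ⌊15.5962/2⌋ = 7; lat ⌊8.0122/1⌋ = 8.
Subsquare: lon ⌊1.5962/0.0833333⌋ = 19 → t; lat ⌊0.0122/0.0416667⌋ = 0 → a.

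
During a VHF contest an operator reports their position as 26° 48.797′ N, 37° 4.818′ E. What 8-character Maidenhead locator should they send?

Add 180° to longitude and 90° to latitude: 217.08030, 116.81328.
Field: 217.08030/20 → 10 → K, 116.81328/10 → 11 → L; chars KL.
Square: 17.08030/2 → 8, 6.81328/1 → 6; chars 86.
Subsquare: 1.08030/0.0833333 → 12 → m, 0.81328/0.0416667 → 19 → t; chars mt.
Extended square: 0.08030/0.00833333 → 9, 0.02162/0.00416667 → 5; chars 95.

KL86mt95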